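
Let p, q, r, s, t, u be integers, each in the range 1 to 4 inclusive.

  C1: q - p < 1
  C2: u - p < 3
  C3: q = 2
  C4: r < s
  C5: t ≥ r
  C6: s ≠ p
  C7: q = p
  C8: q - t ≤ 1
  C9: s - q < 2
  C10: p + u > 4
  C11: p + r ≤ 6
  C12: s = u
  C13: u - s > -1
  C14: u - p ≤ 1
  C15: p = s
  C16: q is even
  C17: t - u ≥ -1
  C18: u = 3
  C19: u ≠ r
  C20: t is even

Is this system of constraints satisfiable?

Unsatisfiable

Constraint 3 fixes q = 2 and constraint 18 fixes u = 3. Constraints 7, 12, and 15 give q = p = s = u, so q = u. But 2 ≠ 3 — contradiction.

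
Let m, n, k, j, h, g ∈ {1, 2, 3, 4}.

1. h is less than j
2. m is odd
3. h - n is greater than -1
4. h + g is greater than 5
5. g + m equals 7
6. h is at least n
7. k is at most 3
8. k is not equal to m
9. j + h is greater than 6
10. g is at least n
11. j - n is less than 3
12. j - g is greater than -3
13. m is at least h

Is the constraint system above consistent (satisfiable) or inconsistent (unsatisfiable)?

One satisfying assignment is m = 3, n = 3, k = 1, j = 4, h = 3, g = 4.
For the less obvious constraints — constraint 3: h - n = 0; constraint 4: h + g = 7; constraint 5: g + m = 7 — and the others hold by inspection.

Satisfiable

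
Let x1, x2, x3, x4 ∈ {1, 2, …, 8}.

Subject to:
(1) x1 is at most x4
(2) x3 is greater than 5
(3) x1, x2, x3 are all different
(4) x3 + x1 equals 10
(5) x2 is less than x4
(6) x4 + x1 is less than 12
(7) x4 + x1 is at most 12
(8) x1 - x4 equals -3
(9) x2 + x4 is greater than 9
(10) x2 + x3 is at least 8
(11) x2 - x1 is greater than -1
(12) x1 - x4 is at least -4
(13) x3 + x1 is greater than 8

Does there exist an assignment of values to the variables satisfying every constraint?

Satisfiable

One satisfying assignment is x1 = 4, x2 = 5, x3 = 6, x4 = 7.
For the less obvious constraints — constraint 4: x3 + x1 = 10; constraint 6: x4 + x1 = 11 — and the others hold by inspection.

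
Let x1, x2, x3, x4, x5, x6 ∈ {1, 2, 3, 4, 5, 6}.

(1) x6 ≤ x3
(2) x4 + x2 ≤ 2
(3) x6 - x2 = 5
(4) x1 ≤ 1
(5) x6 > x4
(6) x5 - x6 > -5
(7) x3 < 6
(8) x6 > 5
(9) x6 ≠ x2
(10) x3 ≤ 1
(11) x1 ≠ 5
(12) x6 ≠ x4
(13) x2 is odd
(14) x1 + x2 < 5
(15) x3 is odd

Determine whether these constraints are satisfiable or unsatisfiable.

From constraint 8: x6 ≥ 6. From constraints 1 and 10: x6 ≤ x3 and x3 ≤ 1, so x6 ≤ 1. But 1 < 6, so no value of x6 works.

Unsatisfiable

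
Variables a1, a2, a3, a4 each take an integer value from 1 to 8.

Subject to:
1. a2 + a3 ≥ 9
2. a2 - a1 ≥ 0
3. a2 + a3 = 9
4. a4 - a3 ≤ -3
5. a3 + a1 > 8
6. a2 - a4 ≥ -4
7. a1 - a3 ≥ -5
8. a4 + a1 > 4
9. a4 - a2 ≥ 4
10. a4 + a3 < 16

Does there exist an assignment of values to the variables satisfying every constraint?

Constraints 2, 4, 7, and 9 give a4 − a2 ≥ 4, a2 − a1 ≥ 0, a1 − a3 ≥ -5, a3 − a4 ≥ 3.
Adding all 4 inequalities: the left sides telescope to 0, and the right sides sum to 4 + 0 + (-5) + 3 = 2. So 0 ≥ 2, which is false.

Unsatisfiable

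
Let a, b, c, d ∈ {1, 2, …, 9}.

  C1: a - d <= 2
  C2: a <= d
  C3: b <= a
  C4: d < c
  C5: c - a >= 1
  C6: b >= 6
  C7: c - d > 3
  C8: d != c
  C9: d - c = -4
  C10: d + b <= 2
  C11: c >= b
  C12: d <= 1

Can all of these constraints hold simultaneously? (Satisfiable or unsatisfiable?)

From constraints 3 and 6: a ≥ b and b ≥ 6, so a ≥ 6. From constraints 2 and 12: a ≤ d and d ≤ 1, so a ≤ 1. But 1 < 6, so no value of a works.

Unsatisfiable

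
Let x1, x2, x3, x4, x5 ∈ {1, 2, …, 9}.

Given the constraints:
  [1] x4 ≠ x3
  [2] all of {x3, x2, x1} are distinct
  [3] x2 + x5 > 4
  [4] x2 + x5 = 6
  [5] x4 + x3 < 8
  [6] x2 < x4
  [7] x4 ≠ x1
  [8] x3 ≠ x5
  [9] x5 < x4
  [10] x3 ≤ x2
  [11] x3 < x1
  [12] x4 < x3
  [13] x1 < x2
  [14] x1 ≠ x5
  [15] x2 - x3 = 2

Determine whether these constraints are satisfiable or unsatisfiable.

Unsatisfiable

Constraints 6, 11, 12, and 13 give x2 < x4, x4 < x3, x3 < x1, x1 < x2. Chaining: x2 < x4 < x3 < x1 < x2, which forces x2 < x2 — impossible.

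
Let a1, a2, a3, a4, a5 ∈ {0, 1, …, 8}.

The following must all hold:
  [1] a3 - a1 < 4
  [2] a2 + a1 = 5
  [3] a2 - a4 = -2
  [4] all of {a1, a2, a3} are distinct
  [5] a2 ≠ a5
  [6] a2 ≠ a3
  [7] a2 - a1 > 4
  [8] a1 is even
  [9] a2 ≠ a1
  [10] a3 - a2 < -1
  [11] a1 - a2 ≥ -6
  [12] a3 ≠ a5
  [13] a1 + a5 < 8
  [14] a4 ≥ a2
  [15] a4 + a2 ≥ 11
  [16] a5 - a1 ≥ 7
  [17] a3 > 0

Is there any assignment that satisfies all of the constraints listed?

Satisfiable

The assignment a1 = 0, a2 = 5, a3 = 2, a4 = 7, a5 = 7 works:
  constraint 1 holds since a3 - a1 = 2.
  constraint 2 holds since a2 + a1 = 5.
  constraint 3 holds since a2 - a4 = -2.
The rest check out directly.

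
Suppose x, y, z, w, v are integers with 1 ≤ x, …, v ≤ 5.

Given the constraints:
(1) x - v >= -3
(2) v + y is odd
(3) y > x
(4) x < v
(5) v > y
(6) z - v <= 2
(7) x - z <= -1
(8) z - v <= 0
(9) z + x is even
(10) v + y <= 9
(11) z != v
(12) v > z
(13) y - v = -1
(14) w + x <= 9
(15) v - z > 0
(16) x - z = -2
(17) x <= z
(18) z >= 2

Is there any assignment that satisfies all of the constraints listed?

Try x = 2, y = 4, z = 4, w = 5, v = 5.
Check constraint 1: x - v = -3; constraint 6: z - v = -1; constraint 7: x - z = -2. The remaining constraints are straightforward to verify.

Satisfiable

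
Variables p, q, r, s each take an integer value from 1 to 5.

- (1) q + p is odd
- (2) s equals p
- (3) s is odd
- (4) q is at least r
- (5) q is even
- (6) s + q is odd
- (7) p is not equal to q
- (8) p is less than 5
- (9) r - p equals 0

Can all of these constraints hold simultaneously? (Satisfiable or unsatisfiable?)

Satisfiable

Setting (p, q, r, s) = (3, 4, 3, 3) satisfies everything: constraint 1: q + p = 7 is odd; constraint 9: r - p = 0, and the others follow.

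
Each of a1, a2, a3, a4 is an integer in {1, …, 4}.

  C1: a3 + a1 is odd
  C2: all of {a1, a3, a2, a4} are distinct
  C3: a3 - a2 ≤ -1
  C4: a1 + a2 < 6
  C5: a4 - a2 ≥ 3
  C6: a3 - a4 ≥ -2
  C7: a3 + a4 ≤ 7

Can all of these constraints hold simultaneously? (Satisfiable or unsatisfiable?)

Unsatisfiable

Constraints 3, 5, and 6 give a2 − a3 ≥ 1, a3 − a4 ≥ -2, a4 − a2 ≥ 3.
Adding all 3 inequalities: the left sides telescope to 0, and the right sides sum to 1 + (-2) + 3 = 2. So 0 ≥ 2, which is false.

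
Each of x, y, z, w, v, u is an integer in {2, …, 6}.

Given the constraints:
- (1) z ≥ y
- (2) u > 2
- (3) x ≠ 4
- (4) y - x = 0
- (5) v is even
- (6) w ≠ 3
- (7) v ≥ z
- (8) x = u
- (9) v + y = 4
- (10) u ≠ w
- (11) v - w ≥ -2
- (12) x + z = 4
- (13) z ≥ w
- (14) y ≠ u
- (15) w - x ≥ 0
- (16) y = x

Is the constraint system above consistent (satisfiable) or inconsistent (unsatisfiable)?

From constraints 8 and 16, y = x = u, so y = u. But constraint 14 says y ≠ u. Contradiction.

Unsatisfiable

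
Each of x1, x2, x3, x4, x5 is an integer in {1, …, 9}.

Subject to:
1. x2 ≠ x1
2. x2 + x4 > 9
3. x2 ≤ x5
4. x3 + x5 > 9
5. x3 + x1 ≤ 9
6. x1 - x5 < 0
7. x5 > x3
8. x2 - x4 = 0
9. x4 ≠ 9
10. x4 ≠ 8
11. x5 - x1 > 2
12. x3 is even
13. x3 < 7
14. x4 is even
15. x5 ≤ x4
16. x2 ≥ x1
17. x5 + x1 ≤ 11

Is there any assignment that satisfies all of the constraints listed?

The assignment x1 = 3, x2 = 6, x3 = 4, x4 = 6, x5 = 6 works:
  constraint 2 holds since x2 + x4 = 12.
  constraint 4 holds since x3 + x5 = 10.
  constraint 5 holds since x3 + x1 = 7.
The rest check out directly.

Satisfiable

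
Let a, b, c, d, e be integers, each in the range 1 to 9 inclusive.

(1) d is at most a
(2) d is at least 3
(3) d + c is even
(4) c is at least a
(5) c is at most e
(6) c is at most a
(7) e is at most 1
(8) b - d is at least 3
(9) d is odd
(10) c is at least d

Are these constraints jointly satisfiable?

From constraints 2 and 10: c ≥ d and d ≥ 3, so c ≥ 3. From constraints 5 and 7: c ≤ e and e ≤ 1, so c ≤ 1. But 1 < 3, so no value of c works.

Unsatisfiable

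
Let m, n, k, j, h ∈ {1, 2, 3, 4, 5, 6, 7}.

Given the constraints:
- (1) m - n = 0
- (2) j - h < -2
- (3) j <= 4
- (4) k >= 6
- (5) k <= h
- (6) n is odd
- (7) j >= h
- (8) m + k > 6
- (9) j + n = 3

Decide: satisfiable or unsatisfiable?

Unsatisfiable

From constraints 4 and 5: h ≥ k and k ≥ 6, so h ≥ 6. From constraints 3 and 7: h ≤ j and j ≤ 4, so h ≤ 4. But 4 < 6, so no value of h works.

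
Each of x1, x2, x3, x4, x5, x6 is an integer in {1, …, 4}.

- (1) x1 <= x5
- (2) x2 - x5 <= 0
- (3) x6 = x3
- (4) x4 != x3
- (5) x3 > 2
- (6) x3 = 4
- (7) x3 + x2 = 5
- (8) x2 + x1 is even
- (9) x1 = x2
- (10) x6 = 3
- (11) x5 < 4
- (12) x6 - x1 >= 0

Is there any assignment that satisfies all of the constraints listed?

Constraint 10 fixes x6 = 3 and constraint 6 fixes x3 = 4, but constraint 3 requires x6 = x3. Since 3 ≠ 4, contradiction.

Unsatisfiable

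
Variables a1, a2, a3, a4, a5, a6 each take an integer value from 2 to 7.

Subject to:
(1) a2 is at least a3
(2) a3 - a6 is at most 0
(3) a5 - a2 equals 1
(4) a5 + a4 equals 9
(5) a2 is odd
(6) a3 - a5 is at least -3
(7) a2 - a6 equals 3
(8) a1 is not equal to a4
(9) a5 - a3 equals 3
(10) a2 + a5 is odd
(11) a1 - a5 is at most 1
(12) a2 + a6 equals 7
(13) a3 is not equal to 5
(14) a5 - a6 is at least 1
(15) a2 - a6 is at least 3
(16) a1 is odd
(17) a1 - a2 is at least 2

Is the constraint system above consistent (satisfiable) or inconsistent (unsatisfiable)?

Constraints 2, 6, 11, 15, and 17 give a1 − a2 ≥ 2, a2 − a6 ≥ 3, a6 − a3 ≥ 0, a3 − a5 ≥ -3, a5 − a1 ≥ -1.
Adding all 5 inequalities: the left sides telescope to 0, and the right sides sum to 2 + 3 + 0 + (-3) + (-1) = 1. So 0 ≥ 1, which is false.

Unsatisfiable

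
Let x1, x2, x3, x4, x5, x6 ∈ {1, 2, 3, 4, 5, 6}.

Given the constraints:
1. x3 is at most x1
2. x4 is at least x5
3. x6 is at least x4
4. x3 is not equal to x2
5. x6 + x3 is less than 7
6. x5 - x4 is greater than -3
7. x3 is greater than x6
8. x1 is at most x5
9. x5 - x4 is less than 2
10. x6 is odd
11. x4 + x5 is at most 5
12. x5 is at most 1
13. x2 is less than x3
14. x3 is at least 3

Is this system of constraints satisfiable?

From constraints 1 and 14: x1 ≥ x3 and x3 ≥ 3, so x1 ≥ 3. From constraints 8 and 12: x1 ≤ x5 and x5 ≤ 1, so x1 ≤ 1. But 1 < 3, so no value of x1 works.

Unsatisfiable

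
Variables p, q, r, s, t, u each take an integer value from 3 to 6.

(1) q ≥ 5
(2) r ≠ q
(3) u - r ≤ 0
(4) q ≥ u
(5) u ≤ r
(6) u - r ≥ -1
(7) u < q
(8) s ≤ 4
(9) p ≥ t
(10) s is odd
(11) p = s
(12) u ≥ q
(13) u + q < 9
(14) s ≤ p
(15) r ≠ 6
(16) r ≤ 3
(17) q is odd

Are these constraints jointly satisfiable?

From constraints 1 and 12: u ≥ q and q ≥ 5, so u ≥ 5. From constraints 5 and 16: u ≤ r and r ≤ 3, so u ≤ 3. But 3 < 5, so no value of u works.

Unsatisfiable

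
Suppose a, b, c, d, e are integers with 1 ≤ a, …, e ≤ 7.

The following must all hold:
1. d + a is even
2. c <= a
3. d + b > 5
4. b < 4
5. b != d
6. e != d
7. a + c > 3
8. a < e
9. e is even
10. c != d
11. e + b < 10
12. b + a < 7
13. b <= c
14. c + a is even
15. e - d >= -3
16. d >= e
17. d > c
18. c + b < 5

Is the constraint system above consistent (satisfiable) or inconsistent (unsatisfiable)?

Satisfiable

The assignment a = 3, b = 1, c = 3, d = 7, e = 6 works:
  constraint 3 holds since d + b = 8.
  constraint 7 holds since a + c = 6.
The rest check out directly.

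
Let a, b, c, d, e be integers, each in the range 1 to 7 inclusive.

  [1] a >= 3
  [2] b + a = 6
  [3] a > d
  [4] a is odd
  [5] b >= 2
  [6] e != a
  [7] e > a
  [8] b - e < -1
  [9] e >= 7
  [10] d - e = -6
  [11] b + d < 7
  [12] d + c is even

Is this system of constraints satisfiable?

One satisfying assignment is a = 3, b = 3, c = 7, d = 1, e = 7.
For the less obvious constraints — constraint 2: b + a = 6; constraint 8: b - e = -4 — and the others hold by inspection.

Satisfiable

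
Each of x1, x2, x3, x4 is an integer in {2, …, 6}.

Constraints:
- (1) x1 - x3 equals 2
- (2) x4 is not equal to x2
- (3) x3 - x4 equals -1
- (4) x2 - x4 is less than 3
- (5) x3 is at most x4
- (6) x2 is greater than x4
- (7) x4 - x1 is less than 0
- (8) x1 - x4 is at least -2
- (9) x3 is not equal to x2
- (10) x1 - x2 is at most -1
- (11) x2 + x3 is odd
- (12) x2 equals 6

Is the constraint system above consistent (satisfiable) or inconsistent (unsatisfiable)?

Try x1 = 5, x2 = 6, x3 = 3, x4 = 4.
Check constraint 1: x1 - x3 = 2; constraint 3: x3 - x4 = -1; constraint 4: x2 - x4 = 2. The remaining constraints are straightforward to verify.

Satisfiable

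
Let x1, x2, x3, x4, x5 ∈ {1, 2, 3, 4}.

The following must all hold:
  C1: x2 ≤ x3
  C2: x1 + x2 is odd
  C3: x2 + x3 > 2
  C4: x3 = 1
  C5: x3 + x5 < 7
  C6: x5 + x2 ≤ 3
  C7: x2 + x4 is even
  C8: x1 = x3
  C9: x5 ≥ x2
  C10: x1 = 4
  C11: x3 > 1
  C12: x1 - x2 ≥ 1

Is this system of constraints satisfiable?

Unsatisfiable

Constraint 10 fixes x1 = 4 and constraint 4 fixes x3 = 1, but constraint 8 requires x1 = x3. Since 4 ≠ 1, contradiction.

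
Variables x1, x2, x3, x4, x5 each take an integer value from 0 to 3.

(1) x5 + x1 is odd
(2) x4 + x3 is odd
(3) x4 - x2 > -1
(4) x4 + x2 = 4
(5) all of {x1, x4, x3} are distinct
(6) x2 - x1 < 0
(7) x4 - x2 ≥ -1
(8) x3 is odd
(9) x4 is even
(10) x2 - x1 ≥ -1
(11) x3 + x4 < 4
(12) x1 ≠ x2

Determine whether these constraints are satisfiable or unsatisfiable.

Satisfiable

Setting (x1, x2, x3, x4, x5) = (3, 2, 1, 2, 2) satisfies everything: constraint 3: x4 - x2 = 0; constraint 4: x4 + x2 = 4, and the others follow.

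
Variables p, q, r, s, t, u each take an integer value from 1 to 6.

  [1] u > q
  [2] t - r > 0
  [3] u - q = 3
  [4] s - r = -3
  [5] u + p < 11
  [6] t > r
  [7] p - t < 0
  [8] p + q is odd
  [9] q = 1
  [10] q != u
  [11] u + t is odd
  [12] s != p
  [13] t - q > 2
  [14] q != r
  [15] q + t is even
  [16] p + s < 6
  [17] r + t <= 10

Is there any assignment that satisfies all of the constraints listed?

Satisfiable

Setting (p, q, r, s, t, u) = (4, 1, 4, 1, 5, 4) satisfies everything: constraint 2: t - r = 1; constraint 3: u - q = 3, and the others follow.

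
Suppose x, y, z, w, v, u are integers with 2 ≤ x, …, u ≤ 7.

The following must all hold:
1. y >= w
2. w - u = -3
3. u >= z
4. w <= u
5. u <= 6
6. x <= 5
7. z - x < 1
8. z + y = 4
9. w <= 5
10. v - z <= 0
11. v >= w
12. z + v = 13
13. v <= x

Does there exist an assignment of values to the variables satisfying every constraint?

Unsatisfiable

From constraints 3 and 5: z ≤ u ≤ 6. From constraints 6 and 13: v ≤ x ≤ 5. Hence z + v ≤ 11. But constraint 12 requires z + v = 13, and 13 > 11. Contradiction.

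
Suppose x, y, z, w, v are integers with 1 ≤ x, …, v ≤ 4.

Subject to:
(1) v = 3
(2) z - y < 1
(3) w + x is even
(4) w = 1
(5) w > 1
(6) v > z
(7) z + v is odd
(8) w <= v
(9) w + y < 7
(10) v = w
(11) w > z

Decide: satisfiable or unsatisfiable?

Unsatisfiable

Constraint 1 fixes v = 3 and constraint 4 fixes w = 1, but constraint 10 requires v = w. Since 3 ≠ 1, contradiction.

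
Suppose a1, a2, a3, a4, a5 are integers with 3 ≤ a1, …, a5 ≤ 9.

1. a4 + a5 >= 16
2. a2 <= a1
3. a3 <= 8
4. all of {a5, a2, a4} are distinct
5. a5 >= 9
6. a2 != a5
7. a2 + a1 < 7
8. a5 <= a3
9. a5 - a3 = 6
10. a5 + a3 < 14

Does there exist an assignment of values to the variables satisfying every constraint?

Unsatisfiable

From constraint 5: a5 ≥ 9. From constraints 3 and 8: a5 ≤ a3 and a3 ≤ 8, so a5 ≤ 8. But 8 < 9, so no value of a5 works.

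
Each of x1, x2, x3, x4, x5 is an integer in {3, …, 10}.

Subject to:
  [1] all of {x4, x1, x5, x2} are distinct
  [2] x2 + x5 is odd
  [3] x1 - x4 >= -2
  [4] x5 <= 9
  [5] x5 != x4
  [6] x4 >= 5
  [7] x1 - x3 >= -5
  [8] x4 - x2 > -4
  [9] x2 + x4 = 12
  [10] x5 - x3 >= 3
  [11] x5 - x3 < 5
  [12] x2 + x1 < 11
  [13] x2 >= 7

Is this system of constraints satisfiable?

Satisfiable

One satisfying assignment is x1 = 3, x2 = 7, x3 = 5, x4 = 5, x5 = 8.
For the less obvious constraints — constraint 3: x1 - x4 = -2; constraint 7: x1 - x3 = -2; constraint 8: x4 - x2 = -2 — and the others hold by inspection.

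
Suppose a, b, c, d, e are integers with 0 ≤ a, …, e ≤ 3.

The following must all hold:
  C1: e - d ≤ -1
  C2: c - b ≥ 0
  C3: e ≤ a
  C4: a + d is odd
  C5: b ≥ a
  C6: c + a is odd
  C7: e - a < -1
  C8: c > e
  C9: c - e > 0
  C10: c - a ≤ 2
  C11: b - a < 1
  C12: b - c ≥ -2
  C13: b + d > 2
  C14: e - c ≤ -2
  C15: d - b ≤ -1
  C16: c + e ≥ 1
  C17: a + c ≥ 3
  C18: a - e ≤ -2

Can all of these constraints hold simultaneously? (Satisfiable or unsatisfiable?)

Constraints 1, 2, 10, 15, and 18 give e − a ≥ 2, a − c ≥ -2, c − b ≥ 0, b − d ≥ 1, d − e ≥ 1.
Adding all 5 inequalities: the left sides telescope to 0, and the right sides sum to 2 + (-2) + 0 + 1 + 1 = 2. So 0 ≥ 2, which is false.

Unsatisfiable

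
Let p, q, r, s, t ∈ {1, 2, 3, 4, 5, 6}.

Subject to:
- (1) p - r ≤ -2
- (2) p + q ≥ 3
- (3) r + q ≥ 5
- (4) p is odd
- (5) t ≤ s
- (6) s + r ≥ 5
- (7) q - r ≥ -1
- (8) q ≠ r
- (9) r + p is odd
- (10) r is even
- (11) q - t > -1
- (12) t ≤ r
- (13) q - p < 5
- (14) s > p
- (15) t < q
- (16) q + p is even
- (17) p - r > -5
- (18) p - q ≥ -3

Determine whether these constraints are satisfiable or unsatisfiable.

Take p = 1, q = 3, r = 4, s = 3, t = 1. Then constraint 1: p - r = -3; constraint 2: p + q = 4; constraint 3: r + q = 7, and every other listed constraint is also met.

Satisfiable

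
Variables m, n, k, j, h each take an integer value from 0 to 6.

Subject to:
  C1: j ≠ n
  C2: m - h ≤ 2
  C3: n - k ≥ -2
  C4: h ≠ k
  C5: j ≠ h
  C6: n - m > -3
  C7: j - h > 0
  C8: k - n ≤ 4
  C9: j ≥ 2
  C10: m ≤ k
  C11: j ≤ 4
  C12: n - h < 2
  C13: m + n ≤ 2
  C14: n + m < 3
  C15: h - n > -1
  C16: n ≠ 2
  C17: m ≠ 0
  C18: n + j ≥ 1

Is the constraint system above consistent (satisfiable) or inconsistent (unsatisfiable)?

Satisfiable

One satisfying assignment is m = 1, n = 1, k = 2, j = 3, h = 1.
For the less obvious constraints — constraint 2: m - h = 0; constraint 3: n - k = -1; constraint 6: n - m = 0 — and the others hold by inspection.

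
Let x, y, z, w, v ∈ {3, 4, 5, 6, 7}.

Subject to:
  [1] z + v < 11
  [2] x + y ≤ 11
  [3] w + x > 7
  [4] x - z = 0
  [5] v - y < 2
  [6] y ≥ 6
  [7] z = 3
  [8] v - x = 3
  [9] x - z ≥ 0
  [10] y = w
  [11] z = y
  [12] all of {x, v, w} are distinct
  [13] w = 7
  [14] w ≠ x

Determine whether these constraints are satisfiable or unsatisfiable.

Unsatisfiable

Constraint 7 fixes z = 3 and constraint 13 fixes w = 7. Constraints 10 and 11 give z = y = w, so z = w. But 3 ≠ 7 — contradiction.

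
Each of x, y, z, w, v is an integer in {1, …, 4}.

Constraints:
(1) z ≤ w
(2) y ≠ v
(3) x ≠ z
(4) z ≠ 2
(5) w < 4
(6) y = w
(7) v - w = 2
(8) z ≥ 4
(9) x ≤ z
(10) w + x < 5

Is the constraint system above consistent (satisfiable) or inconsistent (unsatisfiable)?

Unsatisfiable

From constraints 1 and 8: w ≥ z and z ≥ 4, so w ≥ 4. From constraint 5: w ≤ 3. But 3 < 4, so no value of w works.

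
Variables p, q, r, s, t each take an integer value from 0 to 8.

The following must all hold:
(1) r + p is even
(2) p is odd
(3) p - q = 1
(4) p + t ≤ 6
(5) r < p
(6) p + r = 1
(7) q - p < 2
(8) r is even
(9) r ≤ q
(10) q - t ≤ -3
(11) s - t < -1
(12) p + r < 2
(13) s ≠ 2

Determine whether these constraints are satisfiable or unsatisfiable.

Constraint 8 makes r even and constraint 2 makes p odd, so r + p must be odd. Constraint 1 says r + p is even — contradiction.

Unsatisfiable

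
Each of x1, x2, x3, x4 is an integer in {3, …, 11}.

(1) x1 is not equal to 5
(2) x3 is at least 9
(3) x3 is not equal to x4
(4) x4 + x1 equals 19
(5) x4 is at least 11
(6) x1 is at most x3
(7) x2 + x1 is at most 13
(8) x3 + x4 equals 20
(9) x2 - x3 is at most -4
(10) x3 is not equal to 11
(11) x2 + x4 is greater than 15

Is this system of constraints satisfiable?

Setting (x1, x2, x3, x4) = (8, 5, 9, 11) satisfies everything: constraint 4: x4 + x1 = 19; constraint 7: x2 + x1 = 13; constraint 8: x3 + x4 = 20, and the others follow.

Satisfiable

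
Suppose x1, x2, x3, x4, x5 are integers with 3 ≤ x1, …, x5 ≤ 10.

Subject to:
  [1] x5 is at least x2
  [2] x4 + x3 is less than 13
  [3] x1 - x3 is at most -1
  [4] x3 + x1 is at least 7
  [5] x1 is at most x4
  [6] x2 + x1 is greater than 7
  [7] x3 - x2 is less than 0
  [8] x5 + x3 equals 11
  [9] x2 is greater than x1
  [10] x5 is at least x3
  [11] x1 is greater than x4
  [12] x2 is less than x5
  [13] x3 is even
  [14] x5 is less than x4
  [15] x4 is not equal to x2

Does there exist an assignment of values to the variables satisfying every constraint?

Constraints 3, 7, 11, 12, and 14 give x5 < x4, x4 < x1, x1 < x3, x3 < x2, x2 < x5. Chaining: x5 < x4 < x1 < x3 < x2 < x5, which forces x5 < x5 — impossible.

Unsatisfiable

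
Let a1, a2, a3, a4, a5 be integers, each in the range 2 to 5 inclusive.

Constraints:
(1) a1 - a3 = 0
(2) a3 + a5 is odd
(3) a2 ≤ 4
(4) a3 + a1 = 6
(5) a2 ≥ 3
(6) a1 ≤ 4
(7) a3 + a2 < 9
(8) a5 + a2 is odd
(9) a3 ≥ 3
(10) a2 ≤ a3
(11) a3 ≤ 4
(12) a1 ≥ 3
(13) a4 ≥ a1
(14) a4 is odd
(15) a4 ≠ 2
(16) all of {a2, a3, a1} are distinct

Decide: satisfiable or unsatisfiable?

Constraints 3, 5, 6, 9, 11, and 12 confine each of a2, a3, a1 to the 2 values {3, 4}.
Constraint 16 requires all 3 of them to be distinct, but only 2 values are available — impossible by the pigeonhole principle.

Unsatisfiable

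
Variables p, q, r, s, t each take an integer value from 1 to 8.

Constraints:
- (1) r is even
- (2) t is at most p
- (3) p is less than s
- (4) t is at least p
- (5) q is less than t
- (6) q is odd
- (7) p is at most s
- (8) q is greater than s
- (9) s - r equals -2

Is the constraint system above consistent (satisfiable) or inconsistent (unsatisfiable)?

Unsatisfiable

Constraints 2, 3, 5, and 8 give q < t, t ≤ p, p < s, s < q. Chaining: q < t ≤ p < s < q, which forces q < q — impossible.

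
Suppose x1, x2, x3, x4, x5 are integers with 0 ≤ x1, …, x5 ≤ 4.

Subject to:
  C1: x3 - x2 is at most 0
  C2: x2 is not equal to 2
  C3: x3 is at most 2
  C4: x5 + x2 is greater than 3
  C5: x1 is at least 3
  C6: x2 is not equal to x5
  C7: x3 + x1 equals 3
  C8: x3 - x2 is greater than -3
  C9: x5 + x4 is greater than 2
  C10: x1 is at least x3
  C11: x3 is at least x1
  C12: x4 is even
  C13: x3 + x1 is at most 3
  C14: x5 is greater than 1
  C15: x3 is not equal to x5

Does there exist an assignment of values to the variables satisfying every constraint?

Unsatisfiable

From constraint 5: x1 ≥ 3. From constraints 3 and 11: x1 ≤ x3 and x3 ≤ 2, so x1 ≤ 2. But 2 < 3, so no value of x1 works.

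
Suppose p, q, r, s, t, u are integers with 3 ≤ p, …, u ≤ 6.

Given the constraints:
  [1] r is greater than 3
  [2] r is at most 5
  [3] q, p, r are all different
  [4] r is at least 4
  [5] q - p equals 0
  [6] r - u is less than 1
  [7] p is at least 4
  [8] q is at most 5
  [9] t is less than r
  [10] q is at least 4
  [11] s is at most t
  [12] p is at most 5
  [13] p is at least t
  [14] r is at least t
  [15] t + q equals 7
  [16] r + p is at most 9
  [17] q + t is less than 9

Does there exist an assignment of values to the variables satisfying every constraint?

Unsatisfiable

Constraints 2, 4, 7, 8, 10, and 12 confine each of q, p, r to the 2 values {4, 5}.
Constraint 3 requires all 3 of them to be distinct, but only 2 values are available — impossible by the pigeonhole principle.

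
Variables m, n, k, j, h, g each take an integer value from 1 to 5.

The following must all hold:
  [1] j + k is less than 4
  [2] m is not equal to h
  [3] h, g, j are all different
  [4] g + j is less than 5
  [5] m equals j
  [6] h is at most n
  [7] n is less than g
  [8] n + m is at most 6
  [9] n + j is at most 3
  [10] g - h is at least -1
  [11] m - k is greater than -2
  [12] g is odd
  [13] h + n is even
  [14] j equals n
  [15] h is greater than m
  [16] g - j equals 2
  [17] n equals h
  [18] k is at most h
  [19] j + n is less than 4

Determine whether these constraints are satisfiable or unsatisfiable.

From constraints 5, 14, and 17, m = j = n = h, so m = h. But constraint 2 says m ≠ h. Contradiction.

Unsatisfiable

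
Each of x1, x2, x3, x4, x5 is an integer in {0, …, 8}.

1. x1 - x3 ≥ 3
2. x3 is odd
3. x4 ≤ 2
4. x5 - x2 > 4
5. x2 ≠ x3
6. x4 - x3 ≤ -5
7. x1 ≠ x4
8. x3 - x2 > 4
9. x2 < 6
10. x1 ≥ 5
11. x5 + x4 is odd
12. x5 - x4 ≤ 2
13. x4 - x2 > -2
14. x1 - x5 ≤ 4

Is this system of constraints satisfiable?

Constraints 1, 6, 12, and 14 give x4 − x5 ≥ -2, x5 − x1 ≥ -4, x1 − x3 ≥ 3, x3 − x4 ≥ 5.
Adding all 4 inequalities: the left sides telescope to 0, and the right sides sum to (-2) + (-4) + 3 + 5 = 2. So 0 ≥ 2, which is false.

Unsatisfiable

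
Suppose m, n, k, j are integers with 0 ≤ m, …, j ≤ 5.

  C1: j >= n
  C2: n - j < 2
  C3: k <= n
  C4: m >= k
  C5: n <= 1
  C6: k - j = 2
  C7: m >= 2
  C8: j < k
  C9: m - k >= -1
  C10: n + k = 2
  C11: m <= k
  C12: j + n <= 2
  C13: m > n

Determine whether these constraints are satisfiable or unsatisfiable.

Unsatisfiable

From constraints 7 and 11: k ≥ m and m ≥ 2, so k ≥ 2. From constraints 3 and 5: k ≤ n and n ≤ 1, so k ≤ 1. But 1 < 2, so no value of k works.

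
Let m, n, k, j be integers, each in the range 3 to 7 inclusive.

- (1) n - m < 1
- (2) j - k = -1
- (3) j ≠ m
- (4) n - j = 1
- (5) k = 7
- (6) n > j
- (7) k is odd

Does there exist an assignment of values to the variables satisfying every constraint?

One satisfying assignment is m = 7, n = 7, k = 7, j = 6.
For the less obvious constraints — constraint 1: n - m = 0; constraint 2: j - k = -1 — and the others hold by inspection.

Satisfiable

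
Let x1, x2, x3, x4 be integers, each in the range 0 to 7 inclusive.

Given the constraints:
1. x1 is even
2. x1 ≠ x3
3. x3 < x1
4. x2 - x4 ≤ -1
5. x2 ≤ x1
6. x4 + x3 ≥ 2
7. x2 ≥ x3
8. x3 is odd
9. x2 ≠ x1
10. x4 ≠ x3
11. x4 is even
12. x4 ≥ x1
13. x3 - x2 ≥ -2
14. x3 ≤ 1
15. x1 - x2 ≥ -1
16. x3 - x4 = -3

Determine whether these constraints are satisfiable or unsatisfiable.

Setting (x1, x2, x3, x4) = (4, 2, 1, 4) satisfies everything: constraint 4: x2 - x4 = -2; constraint 6: x4 + x3 = 5, and the others follow.

Satisfiable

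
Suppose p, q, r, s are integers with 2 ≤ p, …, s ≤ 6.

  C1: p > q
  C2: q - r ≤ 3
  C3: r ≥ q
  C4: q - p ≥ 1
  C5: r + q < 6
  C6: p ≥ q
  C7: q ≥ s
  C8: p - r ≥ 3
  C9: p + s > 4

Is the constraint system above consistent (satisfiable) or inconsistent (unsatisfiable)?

Unsatisfiable

Constraints 2, 4, and 8 give r − q ≥ -3, q − p ≥ 1, p − r ≥ 3.
Adding all 3 inequalities: the left sides telescope to 0, and the right sides sum to (-3) + 1 + 3 = 1. So 0 ≥ 1, which is false.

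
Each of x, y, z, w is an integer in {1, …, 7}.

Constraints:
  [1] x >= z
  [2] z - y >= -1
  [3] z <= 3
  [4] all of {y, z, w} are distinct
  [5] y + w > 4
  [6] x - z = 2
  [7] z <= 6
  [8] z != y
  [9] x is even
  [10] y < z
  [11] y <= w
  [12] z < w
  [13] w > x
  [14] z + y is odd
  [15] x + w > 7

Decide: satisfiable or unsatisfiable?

Take x = 4, y = 1, z = 2, w = 6. Then constraint 2: z - y = 1; constraint 5: y + w = 7; constraint 6: x - z = 2, and every other listed constraint is also met.

Satisfiable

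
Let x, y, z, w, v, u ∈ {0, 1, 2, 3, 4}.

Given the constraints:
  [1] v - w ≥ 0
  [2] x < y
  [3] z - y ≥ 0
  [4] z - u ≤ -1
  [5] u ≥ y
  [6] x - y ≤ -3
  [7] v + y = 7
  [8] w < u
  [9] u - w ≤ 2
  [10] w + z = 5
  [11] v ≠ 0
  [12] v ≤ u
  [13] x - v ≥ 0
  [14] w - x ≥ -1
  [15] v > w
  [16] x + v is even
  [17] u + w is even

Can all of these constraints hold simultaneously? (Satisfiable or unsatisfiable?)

Unsatisfiable

Constraints 1, 3, 4, 6, 9, and 13 give w − u ≥ -2, u − z ≥ 1, z − y ≥ 0, y − x ≥ 3, x − v ≥ 0, v − w ≥ 0.
Adding all 6 inequalities: the left sides telescope to 0, and the right sides sum to (-2) + 1 + 0 + 3 + 0 + 0 = 2. So 0 ≥ 2, which is false.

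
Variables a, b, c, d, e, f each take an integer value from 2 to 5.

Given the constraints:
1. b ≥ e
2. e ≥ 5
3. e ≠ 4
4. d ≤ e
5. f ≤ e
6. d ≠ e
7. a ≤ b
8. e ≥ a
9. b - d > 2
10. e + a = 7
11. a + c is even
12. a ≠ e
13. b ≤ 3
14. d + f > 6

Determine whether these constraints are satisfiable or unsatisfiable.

Unsatisfiable

From constraint 2: e ≥ 5. From constraints 1 and 13: e ≤ b and b ≤ 3, so e ≤ 3. But 3 < 5, so no value of e works.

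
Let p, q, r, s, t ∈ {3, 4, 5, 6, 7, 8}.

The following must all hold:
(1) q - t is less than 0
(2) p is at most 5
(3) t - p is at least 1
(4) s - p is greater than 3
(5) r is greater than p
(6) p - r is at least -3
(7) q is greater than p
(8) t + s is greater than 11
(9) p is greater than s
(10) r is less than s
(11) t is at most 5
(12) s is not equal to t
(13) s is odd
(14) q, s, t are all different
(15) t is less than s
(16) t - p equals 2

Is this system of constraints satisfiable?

Unsatisfiable

Constraints 1, 7, 9, and 15 give q < t, t < s, s < p, p < q. Chaining: q < t < s < p < q, which forces q < q — impossible.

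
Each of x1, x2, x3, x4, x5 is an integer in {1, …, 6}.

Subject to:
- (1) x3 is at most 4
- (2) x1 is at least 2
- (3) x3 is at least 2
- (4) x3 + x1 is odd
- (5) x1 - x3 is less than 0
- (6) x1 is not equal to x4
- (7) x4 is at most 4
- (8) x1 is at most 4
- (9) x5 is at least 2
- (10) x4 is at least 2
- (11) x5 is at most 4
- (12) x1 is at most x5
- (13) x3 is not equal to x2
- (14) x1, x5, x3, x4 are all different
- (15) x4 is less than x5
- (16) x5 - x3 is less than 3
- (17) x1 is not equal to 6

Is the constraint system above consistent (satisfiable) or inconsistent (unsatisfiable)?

Constraints 1, 2, 3, 7, 8, 9, 10, and 11 confine each of x1, x5, x3, x4 to the 3 values {2, …, 4}.
Constraint 14 requires all 4 of them to be distinct, but only 3 values are available — impossible by the pigeonhole principle.

Unsatisfiable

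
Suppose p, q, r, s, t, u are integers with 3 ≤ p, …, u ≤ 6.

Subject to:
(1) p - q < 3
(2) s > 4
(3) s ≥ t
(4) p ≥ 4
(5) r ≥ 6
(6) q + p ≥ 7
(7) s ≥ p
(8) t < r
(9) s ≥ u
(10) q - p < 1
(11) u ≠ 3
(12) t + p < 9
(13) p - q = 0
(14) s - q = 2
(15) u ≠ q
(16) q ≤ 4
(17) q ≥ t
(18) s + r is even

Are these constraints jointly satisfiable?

The assignment p = 4, q = 4, r = 6, s = 6, t = 4, u = 6 works:
  constraint 1 holds since p - q = 0.
  constraint 6 holds since q + p = 8.
  constraint 10 holds since q - p = 0.
The rest check out directly.

Satisfiable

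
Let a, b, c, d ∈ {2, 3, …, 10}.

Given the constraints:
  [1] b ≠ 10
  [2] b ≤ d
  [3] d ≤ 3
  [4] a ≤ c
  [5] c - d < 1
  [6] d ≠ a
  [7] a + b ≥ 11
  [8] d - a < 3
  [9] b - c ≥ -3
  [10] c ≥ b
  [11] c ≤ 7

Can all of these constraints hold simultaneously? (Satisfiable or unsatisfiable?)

Unsatisfiable

From constraints 4 and 11: a ≤ c ≤ 7. From constraints 2 and 3: b ≤ d ≤ 3. Hence a + b ≤ 10. But constraint 7 requires a + b ≥ 11, and 11 > 10. Contradiction.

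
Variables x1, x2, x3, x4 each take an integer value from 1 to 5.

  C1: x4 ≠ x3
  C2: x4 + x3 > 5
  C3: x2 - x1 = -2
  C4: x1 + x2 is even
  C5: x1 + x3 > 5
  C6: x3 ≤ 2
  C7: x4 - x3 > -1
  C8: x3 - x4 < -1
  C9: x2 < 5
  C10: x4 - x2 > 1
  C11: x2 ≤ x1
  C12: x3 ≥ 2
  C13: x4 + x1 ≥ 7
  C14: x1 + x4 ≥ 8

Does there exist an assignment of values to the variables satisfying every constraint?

Try x1 = 4, x2 = 2, x3 = 2, x4 = 4.
Check constraint 2: x4 + x3 = 6; constraint 3: x2 - x1 = -2; constraint 5: x1 + x3 = 6. The remaining constraints are straightforward to verify.

Satisfiable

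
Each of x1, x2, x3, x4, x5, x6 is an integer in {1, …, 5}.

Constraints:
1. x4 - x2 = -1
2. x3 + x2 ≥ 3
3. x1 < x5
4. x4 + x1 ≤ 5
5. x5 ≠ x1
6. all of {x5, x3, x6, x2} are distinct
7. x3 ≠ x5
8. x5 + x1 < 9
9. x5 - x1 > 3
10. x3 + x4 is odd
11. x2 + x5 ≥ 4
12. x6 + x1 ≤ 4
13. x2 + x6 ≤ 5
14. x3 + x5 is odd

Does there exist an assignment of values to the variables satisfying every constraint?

Satisfiable

Try x1 = 1, x2 = 2, x3 = 4, x4 = 1, x5 = 5, x6 = 3.
Check constraint 1: x4 - x2 = -1; constraint 2: x3 + x2 = 6; constraint 4: x4 + x1 = 2. The remaining constraints are straightforward to verify.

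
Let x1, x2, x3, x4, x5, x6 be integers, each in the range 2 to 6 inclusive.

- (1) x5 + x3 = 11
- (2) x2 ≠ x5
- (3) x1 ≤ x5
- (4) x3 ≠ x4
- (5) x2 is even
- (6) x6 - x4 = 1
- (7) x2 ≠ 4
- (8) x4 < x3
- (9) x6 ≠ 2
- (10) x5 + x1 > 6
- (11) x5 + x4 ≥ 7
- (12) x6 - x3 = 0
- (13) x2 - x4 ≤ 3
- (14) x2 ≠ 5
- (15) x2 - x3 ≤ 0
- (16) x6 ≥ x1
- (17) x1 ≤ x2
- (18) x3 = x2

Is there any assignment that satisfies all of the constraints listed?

The assignment x1 = 2, x2 = 6, x3 = 6, x4 = 5, x5 = 5, x6 = 6 works:
  constraint 1 holds since x5 + x3 = 11.
  constraint 6 holds since x6 - x4 = 1.
  constraint 10 holds since x5 + x1 = 7.
The rest check out directly.

Satisfiable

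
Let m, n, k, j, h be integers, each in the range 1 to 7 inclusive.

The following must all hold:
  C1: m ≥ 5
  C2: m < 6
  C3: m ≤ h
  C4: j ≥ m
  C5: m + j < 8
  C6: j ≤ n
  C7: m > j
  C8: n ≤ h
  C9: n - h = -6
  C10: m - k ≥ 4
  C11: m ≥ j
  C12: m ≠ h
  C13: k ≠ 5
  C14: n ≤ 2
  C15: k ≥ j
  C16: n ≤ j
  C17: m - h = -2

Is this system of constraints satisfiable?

Unsatisfiable

From constraints 1 and 4: j ≥ m and m ≥ 5, so j ≥ 5. From constraints 6 and 14: j ≤ n and n ≤ 2, so j ≤ 2. But 2 < 5, so no value of j works.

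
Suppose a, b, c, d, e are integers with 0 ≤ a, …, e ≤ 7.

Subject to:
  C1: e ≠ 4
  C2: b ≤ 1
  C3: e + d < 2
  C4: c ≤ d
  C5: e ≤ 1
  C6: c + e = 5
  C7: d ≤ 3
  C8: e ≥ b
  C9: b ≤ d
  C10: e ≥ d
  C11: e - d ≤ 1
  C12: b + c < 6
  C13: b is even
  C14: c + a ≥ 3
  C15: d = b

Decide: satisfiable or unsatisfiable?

From constraints 4 and 7: c ≤ d ≤ 3. From constraint 5: e ≤ 1. Hence c + e ≤ 4. But constraint 6 requires c + e = 5, and 5 > 4. Contradiction.

Unsatisfiable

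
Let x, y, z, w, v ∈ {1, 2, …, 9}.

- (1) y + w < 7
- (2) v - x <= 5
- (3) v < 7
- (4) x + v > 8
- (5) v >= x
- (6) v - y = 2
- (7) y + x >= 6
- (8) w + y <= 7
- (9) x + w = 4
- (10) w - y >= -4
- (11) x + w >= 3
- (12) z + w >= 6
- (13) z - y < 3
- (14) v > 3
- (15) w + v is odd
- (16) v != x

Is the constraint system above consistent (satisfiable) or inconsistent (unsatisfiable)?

Setting (x, y, z, w, v) = (3, 4, 6, 1, 6) satisfies everything: constraint 1: y + w = 5; constraint 2: v - x = 3; constraint 4: x + v = 9, and the others follow.

Satisfiable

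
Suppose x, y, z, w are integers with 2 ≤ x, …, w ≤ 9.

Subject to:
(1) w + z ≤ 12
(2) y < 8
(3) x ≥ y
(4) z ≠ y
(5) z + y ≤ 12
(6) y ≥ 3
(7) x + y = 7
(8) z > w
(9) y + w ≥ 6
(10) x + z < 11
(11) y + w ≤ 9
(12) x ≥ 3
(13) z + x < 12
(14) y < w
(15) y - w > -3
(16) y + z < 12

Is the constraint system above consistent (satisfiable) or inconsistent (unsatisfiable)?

The assignment x = 4, y = 3, z = 6, w = 4 works:
  constraint 1 holds since w + z = 10.
  constraint 5 holds since z + y = 9.
  constraint 7 holds since x + y = 7.
The rest check out directly.

Satisfiable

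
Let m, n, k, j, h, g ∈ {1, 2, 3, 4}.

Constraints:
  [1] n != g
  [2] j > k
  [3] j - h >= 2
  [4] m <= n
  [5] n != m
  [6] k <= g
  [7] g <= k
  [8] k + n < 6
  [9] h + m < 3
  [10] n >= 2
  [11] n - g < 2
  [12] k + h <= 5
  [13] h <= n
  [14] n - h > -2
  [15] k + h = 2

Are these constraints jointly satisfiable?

Setting (m, n, k, j, h, g) = (1, 2, 1, 4, 1, 1) satisfies everything: constraint 3: j - h = 3; constraint 8: k + n = 3; constraint 9: h + m = 2, and the others follow.

Satisfiable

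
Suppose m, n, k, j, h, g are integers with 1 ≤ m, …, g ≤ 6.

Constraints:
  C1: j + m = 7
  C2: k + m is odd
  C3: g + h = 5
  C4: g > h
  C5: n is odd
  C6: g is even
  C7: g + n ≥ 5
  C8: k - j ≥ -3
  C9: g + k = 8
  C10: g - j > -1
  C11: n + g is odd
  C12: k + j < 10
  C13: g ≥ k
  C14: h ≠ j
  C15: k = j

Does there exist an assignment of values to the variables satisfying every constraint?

Try m = 3, n = 3, k = 4, j = 4, h = 1, g = 4.
Check constraint 1: j + m = 7; constraint 3: g + h = 5; constraint 7: g + n = 7. The remaining constraints are straightforward to verify.

Satisfiable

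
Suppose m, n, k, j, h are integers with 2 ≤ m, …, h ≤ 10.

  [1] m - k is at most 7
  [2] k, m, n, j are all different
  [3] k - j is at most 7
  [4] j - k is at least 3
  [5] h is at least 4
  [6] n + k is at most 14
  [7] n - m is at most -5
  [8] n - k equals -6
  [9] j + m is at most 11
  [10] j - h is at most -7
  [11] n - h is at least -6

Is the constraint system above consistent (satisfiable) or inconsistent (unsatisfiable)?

Unsatisfiable

Constraints 1, 4, 7, 10, and 11 give n − h ≥ -6, h − j ≥ 7, j − k ≥ 3, k − m ≥ -7, m − n ≥ 5.
Adding all 5 inequalities: the left sides telescope to 0, and the right sides sum to (-6) + 7 + 3 + (-7) + 5 = 2. So 0 ≥ 2, which is false.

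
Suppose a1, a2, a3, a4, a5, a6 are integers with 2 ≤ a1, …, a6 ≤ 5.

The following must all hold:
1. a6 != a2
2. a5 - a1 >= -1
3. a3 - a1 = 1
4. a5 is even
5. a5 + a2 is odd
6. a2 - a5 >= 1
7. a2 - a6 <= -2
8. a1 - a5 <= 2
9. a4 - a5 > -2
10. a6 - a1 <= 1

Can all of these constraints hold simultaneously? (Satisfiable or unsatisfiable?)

Unsatisfiable

Constraints 2, 6, 7, and 10 give a6 − a2 ≥ 2, a2 − a5 ≥ 1, a5 − a1 ≥ -1, a1 − a6 ≥ -1.
Adding all 4 inequalities: the left sides telescope to 0, and the right sides sum to 2 + 1 + (-1) + (-1) = 1. So 0 ≥ 1, which is false.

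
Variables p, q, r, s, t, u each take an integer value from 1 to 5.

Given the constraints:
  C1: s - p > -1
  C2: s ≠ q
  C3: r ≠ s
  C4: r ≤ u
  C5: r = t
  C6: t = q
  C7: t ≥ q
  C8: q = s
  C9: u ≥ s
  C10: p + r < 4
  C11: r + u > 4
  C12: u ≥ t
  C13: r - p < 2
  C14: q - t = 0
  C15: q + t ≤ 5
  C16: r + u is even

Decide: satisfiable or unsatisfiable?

Unsatisfiable

From constraints 5, 6, and 8, r = t = q = s, so r = s. But constraint 3 says r ≠ s. Contradiction.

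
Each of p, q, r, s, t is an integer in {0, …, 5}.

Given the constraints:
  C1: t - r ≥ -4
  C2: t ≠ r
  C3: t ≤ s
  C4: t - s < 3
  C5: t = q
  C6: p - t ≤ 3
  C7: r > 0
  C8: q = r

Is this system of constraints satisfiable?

From constraints 5 and 8, t = q = r, so t = r. But constraint 2 says t ≠ r. Contradiction.

Unsatisfiable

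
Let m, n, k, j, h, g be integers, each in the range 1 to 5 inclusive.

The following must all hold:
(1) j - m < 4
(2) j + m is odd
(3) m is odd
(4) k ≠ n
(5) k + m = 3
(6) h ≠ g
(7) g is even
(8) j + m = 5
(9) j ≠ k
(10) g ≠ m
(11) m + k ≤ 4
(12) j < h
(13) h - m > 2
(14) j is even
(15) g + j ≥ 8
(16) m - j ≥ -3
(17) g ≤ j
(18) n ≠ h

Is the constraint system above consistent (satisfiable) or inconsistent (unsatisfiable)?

Satisfiable

The assignment m = 1, n = 4, k = 2, j = 4, h = 5, g = 4 works:
  constraint 1 holds since j - m = 3.
  constraint 5 holds since k + m = 3.
  constraint 8 holds since j + m = 5.
The rest check out directly.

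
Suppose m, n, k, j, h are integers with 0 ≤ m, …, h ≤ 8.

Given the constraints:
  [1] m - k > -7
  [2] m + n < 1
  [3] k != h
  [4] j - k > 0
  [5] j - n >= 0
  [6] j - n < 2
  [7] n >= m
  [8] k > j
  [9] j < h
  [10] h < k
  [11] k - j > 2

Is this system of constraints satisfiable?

Constraints 4, 9, and 10 give j < h, h < k, k < j. Chaining: j < h < k < j, which forces j < j — impossible.

Unsatisfiable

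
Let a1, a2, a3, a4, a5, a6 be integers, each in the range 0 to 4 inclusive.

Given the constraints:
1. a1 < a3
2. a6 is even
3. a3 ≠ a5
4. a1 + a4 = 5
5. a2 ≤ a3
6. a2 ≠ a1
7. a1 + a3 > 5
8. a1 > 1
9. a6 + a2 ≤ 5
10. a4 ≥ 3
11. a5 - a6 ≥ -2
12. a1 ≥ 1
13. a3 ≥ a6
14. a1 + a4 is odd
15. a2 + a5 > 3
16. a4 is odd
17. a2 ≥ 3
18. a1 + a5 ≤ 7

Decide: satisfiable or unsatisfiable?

Setting (a1, a2, a3, a4, a5, a6) = (2, 3, 4, 3, 3, 2) satisfies everything: constraint 4: a1 + a4 = 5; constraint 7: a1 + a3 = 6, and the others follow.

Satisfiable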